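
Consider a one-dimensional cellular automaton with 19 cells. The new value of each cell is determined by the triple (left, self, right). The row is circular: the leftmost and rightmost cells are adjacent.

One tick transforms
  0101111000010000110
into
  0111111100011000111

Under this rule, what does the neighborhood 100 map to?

At position 7 the neighborhood is 100; the next row has 1 there.

1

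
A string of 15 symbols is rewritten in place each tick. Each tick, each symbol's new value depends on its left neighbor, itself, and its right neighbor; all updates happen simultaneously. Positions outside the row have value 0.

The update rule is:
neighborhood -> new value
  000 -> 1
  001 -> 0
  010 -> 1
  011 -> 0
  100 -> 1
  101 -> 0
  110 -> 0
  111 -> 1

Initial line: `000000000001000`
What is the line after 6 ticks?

001000001011101

tick 1: 111111111101111
tick 2: 011111111000110
tick 3: 001111110110001
tick 4: 100111100001101
tick 5: 110011011100001
tick 6: 001000001011101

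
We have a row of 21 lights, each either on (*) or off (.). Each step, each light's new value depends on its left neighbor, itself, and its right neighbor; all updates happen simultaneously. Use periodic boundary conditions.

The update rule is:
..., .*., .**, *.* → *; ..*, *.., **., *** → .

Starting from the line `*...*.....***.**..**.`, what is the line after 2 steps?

*.*.*.***.*..**...*.*
.******..**..*..*.***

.******..**..*..*.***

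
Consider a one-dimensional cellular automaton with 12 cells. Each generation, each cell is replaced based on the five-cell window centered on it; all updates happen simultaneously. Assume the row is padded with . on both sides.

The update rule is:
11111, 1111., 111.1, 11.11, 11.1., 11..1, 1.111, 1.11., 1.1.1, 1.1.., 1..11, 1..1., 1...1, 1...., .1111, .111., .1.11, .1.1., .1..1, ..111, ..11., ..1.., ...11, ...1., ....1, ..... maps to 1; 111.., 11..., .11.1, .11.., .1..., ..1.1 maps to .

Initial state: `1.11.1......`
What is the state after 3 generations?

.11.11.11111
11.11.11111.
1.11.11111..

1.11.11111..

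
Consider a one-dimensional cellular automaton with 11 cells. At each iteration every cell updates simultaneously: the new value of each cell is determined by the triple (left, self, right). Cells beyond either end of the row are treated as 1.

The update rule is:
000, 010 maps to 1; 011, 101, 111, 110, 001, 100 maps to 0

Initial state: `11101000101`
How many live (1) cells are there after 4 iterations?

00001010100
01101010100
00001010100  (repeats iteration 1; period 2)
iteration 4: 01101010100
count of 1: 5

5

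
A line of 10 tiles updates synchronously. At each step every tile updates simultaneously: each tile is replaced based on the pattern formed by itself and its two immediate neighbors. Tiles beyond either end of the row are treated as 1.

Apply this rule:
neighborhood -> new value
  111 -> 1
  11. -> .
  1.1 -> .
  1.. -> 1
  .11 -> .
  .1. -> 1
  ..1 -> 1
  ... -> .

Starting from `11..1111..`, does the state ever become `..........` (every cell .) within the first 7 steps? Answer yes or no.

1.11.11.11
.........1
1.......1.
.1.....11.
.11...1...
...1.111.1
1.11..1...
step 7 is 1.11..1..., still not uniform .

no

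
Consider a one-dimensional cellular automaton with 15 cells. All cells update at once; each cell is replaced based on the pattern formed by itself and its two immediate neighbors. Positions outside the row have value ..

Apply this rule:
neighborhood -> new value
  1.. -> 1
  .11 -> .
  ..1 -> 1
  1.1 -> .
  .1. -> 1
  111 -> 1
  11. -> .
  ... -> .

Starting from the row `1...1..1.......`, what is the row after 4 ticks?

..11...11..1...

11.111111......
....1111.1.....
...1.11..11....
..11...11..1...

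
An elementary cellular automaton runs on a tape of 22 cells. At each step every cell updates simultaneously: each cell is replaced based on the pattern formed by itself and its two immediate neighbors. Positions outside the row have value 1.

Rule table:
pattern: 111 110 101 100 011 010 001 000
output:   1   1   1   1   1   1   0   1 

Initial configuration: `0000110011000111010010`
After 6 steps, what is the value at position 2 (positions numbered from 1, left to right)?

step 1: 1110111011110111111011
step 2: 1111111111111111111111
step 3: 1111111111111111111111  (fixed point — unchanged through step 6)
position 2 holds 1

1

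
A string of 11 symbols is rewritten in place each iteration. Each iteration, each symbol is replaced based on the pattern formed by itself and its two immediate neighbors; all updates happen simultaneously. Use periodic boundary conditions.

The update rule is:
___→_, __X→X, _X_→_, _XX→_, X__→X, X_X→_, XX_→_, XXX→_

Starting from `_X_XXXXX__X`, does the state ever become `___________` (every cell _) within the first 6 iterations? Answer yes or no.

iteration 1: ________XX_
iteration 2: _______X__X
iteration 3: X_____X_XX_
iteration 4: _X___X_____
iteration 5: X_X_X_X____
iteration 6: _______X__X
iteration 6 is _______X__X, still not uniform _

no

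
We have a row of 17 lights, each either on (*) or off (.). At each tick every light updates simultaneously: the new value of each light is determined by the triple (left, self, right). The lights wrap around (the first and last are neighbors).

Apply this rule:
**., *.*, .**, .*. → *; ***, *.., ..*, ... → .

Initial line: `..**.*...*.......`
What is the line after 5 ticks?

..*..*...*.......

..****...*.......
..*..*...*.......
..*..*...*.......  (fixed point — unchanged through tick 5)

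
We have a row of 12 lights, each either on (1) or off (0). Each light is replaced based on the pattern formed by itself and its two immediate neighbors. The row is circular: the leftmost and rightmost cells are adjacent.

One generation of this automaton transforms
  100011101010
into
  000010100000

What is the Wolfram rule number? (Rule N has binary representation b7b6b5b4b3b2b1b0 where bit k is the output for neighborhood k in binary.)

72

position 5: 111 → 0  (bit 7 = 0)
position 6: 110 → 1  (bit 6 = 1)
position 7: 101 → 0  (bit 5 = 0)
position 1: 100 → 0  (bit 4 = 0)
position 4: 011 → 1  (bit 3 = 1)
position 0: 010 → 0  (bit 2 = 0)
position 3: 001 → 0  (bit 1 = 0)
position 2: 000 → 0  (bit 0 = 0)
bits b7..b0 = 01001000 = 72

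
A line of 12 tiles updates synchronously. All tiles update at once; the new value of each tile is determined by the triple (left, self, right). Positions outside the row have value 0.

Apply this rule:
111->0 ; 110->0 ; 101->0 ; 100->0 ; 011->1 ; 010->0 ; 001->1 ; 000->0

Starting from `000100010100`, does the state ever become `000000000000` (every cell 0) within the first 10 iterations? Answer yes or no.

001000100000
010001000000
100010000000
000100000000
001000000000
010000000000
100000000000
000000000000
all cells are 0 at iteration 8

yes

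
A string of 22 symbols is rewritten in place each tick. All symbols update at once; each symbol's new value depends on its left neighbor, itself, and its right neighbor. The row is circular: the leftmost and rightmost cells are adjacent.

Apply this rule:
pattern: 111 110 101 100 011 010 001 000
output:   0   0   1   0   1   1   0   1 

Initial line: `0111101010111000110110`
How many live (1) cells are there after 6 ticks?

12

tick 1: 0100011111100010101100
tick 2: 0101010000001011111001
tick 3: 1111110111101110000001
tick 4: 0000001100011000111101
tick 5: 0111101001010010100011
tick 6: 1100011001110011101010
count of 1: 12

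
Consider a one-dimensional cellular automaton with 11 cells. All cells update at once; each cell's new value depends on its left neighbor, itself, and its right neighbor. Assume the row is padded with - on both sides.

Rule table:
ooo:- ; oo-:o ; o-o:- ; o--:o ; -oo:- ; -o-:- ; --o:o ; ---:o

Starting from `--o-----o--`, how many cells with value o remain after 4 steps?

oo-ooooo-oo
-o-----o--o
o-ooooo-oo-
------o--oo
count of o: 3

3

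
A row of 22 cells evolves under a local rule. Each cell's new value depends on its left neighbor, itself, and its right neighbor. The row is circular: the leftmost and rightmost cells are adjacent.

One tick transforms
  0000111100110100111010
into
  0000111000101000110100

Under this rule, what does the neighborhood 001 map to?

0

At position 3 the neighborhood is 001; the next row has 0 there.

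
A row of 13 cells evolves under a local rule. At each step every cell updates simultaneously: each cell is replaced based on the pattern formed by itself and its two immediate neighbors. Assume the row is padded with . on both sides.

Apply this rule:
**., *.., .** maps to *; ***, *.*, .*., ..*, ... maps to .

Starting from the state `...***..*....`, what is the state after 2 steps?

.....***..*..

step 1: ...*.**..*...
step 2: .....***..*..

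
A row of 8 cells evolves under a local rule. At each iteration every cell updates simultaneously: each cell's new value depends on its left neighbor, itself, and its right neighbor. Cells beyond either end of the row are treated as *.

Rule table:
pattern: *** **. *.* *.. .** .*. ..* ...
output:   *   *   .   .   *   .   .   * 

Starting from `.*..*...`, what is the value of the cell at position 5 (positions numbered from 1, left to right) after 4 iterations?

iteration 1: ......*.
iteration 2: .****...
iteration 3: .****.*.
iteration 4: .****...
position 5 holds *

*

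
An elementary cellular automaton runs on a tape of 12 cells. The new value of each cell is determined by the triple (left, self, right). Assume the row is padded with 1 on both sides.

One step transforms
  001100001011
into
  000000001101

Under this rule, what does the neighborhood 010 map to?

1

At position 8 the neighborhood is 010; the next row has 1 there.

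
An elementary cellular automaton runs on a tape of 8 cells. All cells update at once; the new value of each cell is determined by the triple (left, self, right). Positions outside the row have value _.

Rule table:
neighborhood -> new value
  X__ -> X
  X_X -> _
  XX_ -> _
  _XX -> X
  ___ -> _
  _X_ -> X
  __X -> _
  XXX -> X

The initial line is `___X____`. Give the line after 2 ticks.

tick 1: ___XX___
tick 2: ___X_X__

___X_X__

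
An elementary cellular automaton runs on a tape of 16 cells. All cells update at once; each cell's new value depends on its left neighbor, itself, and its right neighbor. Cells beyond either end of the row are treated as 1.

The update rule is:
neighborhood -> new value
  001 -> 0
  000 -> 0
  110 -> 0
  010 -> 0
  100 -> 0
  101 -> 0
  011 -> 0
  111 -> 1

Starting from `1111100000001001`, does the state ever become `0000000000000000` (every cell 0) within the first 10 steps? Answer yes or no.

yes

1111000000000000
1110000000000000
1100000000000000
1000000000000000
0000000000000000
all cells are 0 at step 5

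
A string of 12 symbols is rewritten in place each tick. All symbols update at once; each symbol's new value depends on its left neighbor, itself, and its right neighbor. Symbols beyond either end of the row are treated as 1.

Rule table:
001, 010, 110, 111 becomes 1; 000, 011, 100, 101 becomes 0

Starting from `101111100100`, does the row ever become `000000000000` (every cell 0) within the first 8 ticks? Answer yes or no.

tick 1: 100111101101
tick 2: 101011100100
tick 3: 101001101101
tick 4: 101010100100
tick 5: 101010101101
tick 6: 101010100100  (repeats tick 4; period 2)
tick 8: 101010100100
tick 8 is 101010100100, still not uniform 0

no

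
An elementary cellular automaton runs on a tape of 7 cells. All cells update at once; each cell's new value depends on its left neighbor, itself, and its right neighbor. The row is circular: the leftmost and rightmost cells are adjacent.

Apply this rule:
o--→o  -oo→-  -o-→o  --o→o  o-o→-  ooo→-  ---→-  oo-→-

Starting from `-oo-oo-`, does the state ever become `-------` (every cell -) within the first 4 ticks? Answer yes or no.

tick 1: o-----o
tick 2: -o---o-
tick 3: ooo-ooo
tick 4: -------
all cells are - at tick 4

yes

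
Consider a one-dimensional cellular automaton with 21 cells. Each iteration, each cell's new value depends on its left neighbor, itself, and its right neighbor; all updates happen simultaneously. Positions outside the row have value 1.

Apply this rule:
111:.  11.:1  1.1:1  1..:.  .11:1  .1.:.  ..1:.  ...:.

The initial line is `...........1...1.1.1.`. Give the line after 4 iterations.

..................111

iteration 1: ................1.1.1
iteration 2: .................1.11
iteration 3: ..................11.
iteration 4: ..................111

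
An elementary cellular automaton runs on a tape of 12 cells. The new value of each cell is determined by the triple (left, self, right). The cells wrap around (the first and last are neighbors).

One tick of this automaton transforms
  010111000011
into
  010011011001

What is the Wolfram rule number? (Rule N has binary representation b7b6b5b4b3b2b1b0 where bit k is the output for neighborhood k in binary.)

197

position 4: 111 → 1  (bit 7 = 1)
position 5: 110 → 1  (bit 6 = 1)
position 0: 101 → 0  (bit 5 = 0)
position 6: 100 → 0  (bit 4 = 0)
position 3: 011 → 0  (bit 3 = 0)
position 1: 010 → 1  (bit 2 = 1)
position 9: 001 → 0  (bit 1 = 0)
position 7: 000 → 1  (bit 0 = 1)
bits b7..b0 = 11000101 = 197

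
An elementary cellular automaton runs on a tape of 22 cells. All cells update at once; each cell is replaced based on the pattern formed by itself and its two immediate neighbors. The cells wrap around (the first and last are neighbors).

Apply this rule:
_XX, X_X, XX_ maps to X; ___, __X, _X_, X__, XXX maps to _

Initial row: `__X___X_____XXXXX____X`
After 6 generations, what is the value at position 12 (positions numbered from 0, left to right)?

____________X___X_____
______________________
______________________  (fixed point — unchanged through generation 6)
position 12 holds _

_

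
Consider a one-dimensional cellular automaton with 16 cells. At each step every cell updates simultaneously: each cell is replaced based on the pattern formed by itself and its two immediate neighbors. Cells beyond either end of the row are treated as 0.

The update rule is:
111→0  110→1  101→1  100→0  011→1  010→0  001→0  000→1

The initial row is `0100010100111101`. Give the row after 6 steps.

0001001000100110
1100000010000110
1101111000110110
1111001010111110
1001000101100010
0000010011101000

0000010011101000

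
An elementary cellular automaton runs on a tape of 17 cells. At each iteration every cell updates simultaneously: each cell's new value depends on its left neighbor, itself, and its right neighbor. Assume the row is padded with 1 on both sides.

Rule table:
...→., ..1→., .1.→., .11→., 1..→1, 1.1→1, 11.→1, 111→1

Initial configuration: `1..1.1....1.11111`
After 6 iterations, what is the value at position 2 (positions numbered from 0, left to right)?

1

11..1.1....1.1111
111..1.1....1.111
1111..1.1....1.11
11111..1.1....1.1
111111..1.1....1.
1111111..1.1....1
position 2 holds 1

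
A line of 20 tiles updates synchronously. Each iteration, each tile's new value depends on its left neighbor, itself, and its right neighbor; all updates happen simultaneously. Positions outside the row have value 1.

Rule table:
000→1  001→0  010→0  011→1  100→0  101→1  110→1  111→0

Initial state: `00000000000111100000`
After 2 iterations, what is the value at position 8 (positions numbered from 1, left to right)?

0

01111111110100101110
11000000011000011011
position 8 holds 0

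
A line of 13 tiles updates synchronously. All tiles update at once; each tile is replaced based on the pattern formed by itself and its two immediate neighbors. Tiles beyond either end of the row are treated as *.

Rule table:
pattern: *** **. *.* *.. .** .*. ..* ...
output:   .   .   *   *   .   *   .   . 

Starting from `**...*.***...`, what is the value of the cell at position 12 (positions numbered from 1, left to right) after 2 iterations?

*

..*..**...*..
*.**...*..**.
position 12 holds *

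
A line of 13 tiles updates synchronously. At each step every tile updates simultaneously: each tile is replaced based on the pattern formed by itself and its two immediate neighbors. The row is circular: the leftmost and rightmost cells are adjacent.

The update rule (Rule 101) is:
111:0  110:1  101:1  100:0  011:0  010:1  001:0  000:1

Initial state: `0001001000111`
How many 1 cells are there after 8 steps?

step 1: 0101001010001
step 2: 1111001110101
step 3: 0001000011110
step 4: 1101011000010
step 5: 0111101011011
step 6: 1000111101101
step 7: 1010000110110
step 8: 1110110011011
count of 1: 9

9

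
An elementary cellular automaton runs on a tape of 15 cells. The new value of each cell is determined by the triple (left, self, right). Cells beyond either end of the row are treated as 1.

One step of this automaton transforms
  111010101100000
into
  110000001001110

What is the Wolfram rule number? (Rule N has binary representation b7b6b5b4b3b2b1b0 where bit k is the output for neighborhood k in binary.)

position 0: 111 → 1  (bit 7 = 1)
position 2: 110 → 0  (bit 6 = 0)
position 3: 101 → 0  (bit 5 = 0)
position 10: 100 → 0  (bit 4 = 0)
position 8: 011 → 1  (bit 3 = 1)
position 4: 010 → 0  (bit 2 = 0)
position 14: 001 → 0  (bit 1 = 0)
position 11: 000 → 1  (bit 0 = 1)
bits b7..b0 = 10001001 = 137

137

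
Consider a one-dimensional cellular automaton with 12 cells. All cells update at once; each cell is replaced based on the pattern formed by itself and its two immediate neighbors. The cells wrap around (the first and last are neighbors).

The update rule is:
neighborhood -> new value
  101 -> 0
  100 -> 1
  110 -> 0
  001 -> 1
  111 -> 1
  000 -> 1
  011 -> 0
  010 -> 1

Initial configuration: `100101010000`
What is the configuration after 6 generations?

001001001001

generation 1: 111101011111
generation 2: 111001001111
generation 3: 110111110111
generation 4: 100011100011
generation 5: 011101011101
generation 6: 001001001001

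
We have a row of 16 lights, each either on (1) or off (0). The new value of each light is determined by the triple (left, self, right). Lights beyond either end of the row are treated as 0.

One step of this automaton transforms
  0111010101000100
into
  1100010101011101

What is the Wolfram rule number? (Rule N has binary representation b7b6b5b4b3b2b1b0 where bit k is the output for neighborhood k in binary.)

position 2: 111 → 0  (bit 7 = 0)
position 3: 110 → 0  (bit 6 = 0)
position 4: 101 → 0  (bit 5 = 0)
position 10: 100 → 0  (bit 4 = 0)
position 1: 011 → 1  (bit 3 = 1)
position 5: 010 → 1  (bit 2 = 1)
position 0: 001 → 1  (bit 1 = 1)
position 11: 000 → 1  (bit 0 = 1)
bits b7..b0 = 00001111 = 15

15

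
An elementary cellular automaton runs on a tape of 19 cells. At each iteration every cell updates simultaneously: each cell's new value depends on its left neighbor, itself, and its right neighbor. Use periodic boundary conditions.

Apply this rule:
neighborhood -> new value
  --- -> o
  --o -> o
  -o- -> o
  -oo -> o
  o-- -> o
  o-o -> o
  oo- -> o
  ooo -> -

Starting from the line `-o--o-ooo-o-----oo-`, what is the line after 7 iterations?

ooooooo-ooooooooooo

ooooooo-ooooooooooo
------ooo----------
ooooooo-ooooooooooo  (repeats iteration 1; period 2)
iteration 7: ooooooo-ooooooooooo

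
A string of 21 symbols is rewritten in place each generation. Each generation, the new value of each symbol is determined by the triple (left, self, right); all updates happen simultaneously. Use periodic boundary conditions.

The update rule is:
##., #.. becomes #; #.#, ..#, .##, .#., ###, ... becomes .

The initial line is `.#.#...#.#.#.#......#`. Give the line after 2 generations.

.....#.........#.....

....#.........#......
.....#.........#.....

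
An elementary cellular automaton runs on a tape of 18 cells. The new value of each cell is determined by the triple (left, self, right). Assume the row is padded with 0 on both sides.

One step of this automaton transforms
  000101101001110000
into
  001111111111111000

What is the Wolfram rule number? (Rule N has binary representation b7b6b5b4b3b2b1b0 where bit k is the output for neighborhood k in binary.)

position 12: 111 → 1  (bit 7 = 1)
position 6: 110 → 1  (bit 6 = 1)
position 4: 101 → 1  (bit 5 = 1)
position 9: 100 → 1  (bit 4 = 1)
position 5: 011 → 1  (bit 3 = 1)
position 3: 010 → 1  (bit 2 = 1)
position 2: 001 → 1  (bit 1 = 1)
position 0: 000 → 0  (bit 0 = 0)
bits b7..b0 = 11111110 = 254

254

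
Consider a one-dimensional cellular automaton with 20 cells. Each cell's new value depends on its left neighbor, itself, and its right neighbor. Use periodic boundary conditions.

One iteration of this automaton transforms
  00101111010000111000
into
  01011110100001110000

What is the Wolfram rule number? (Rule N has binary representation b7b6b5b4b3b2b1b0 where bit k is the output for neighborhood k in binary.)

position 5: 111 → 1  (bit 7 = 1)
position 7: 110 → 0  (bit 6 = 0)
position 3: 101 → 1  (bit 5 = 1)
position 10: 100 → 0  (bit 4 = 0)
position 4: 011 → 1  (bit 3 = 1)
position 2: 010 → 0  (bit 2 = 0)
position 1: 001 → 1  (bit 1 = 1)
position 0: 000 → 0  (bit 0 = 0)
bits b7..b0 = 10101010 = 170

170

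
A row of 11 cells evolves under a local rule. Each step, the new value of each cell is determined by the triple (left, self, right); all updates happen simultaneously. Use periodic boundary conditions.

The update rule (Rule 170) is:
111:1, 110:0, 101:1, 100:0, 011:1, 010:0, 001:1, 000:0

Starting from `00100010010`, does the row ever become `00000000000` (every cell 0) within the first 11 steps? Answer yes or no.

no

step 1: 01000100100
step 2: 10001001000
step 3: 00010010001
step 4: 00100100010
step 5: 01001000100
step 6: 10010001000
step 7: 00100010001
step 8: 01000100010
step 9: 10001000100
step 10: 00010001001
step 11: 00100010010
step 11 is 00100010010, still not uniform 0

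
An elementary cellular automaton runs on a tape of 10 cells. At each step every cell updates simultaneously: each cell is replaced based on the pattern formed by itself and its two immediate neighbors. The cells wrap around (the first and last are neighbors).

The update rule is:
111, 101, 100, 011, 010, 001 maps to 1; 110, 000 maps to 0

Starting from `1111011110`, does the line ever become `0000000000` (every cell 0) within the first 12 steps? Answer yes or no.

no

step 1: 1110111101
step 2: 1101111011
step 3: 1011110111
step 4: 0111101111
step 5: 1111011110  (repeats step 0; period 5)
step 12: 1101111011
step 12 is 1101111011, still not uniform 0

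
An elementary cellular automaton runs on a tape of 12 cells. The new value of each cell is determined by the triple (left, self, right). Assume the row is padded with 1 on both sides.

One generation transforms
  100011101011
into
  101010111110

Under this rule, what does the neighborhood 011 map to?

At position 4 the neighborhood is 011; the next row has 1 there.

1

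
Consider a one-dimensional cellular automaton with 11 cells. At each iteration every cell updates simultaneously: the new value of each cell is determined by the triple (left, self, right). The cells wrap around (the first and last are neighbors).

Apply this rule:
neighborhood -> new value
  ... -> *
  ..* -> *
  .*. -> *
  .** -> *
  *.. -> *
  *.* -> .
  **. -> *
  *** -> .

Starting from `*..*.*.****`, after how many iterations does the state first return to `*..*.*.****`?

2

****.*.*...
*..*.*.****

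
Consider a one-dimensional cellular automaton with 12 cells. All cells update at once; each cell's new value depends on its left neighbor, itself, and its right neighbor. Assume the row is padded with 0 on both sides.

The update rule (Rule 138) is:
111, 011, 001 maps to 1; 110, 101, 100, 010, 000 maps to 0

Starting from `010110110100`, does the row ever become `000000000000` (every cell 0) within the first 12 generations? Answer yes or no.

yes

generation 1: 100100100000
generation 2: 001001000000
generation 3: 010010000000
generation 4: 100100000000
generation 5: 001000000000
generation 6: 010000000000
generation 7: 100000000000
generation 8: 000000000000
all cells are 0 at generation 8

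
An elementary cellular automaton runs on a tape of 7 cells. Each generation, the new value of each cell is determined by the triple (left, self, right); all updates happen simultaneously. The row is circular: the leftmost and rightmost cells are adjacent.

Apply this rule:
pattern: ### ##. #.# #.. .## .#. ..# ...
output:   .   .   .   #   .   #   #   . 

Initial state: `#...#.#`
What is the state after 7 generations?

#...#.#

.#.##..
##...#.
..#.##.
.##...#
...#.##
#.##...
#...#.#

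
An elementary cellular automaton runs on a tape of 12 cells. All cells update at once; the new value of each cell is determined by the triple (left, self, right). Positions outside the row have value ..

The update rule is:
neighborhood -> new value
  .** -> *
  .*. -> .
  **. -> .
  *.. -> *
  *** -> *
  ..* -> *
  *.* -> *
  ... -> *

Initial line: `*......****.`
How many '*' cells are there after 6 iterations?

8

iteration 1: .*********.*
iteration 2: *********.*.
iteration 3: ********.*.*
iteration 4: *******.*.*.
iteration 5: ******.*.*.*
iteration 6: *****.*.*.*.
count of *: 8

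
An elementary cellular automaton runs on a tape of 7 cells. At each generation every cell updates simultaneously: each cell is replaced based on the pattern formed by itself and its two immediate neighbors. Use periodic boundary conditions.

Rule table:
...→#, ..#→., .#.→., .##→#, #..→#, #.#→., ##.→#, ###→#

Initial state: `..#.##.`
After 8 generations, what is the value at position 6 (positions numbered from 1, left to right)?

#

generation 1: #...###
generation 2: ###.###
generation 3: ###.###  (fixed point — unchanged through generation 8)
position 6 holds #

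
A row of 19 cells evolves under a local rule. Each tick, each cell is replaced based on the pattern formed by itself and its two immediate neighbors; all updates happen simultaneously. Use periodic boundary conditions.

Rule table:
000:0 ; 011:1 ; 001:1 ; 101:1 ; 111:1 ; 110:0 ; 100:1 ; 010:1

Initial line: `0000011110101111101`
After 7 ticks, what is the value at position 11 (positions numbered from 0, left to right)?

1

1000111101111111011
0101111011111110111
1111110111111101110
1111101111111011101
1111011111110111011
1110111111101110111
1101111111011101111
position 11 holds 1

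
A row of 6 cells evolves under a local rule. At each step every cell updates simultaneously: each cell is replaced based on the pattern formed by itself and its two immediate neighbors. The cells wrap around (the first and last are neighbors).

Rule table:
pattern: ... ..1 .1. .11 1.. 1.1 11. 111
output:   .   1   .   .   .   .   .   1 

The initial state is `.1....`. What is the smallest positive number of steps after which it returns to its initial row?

6

1.....
.....1
....1.
...1..
..1...
.1....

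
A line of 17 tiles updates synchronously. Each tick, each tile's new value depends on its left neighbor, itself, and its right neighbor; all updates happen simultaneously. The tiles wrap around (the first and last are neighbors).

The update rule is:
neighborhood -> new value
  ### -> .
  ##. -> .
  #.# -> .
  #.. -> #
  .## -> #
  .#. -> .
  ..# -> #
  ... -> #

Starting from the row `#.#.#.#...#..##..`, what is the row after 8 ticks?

.......###.###.##
########...#...#.
#.......###.###..
.########...#..##
.#.......###.###.
#.########...#..#
..#.......###.###
##.########...#..

##.########...#..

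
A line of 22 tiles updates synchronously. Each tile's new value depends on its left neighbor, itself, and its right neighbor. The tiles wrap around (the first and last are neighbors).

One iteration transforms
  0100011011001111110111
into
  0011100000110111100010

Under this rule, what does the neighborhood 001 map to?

At position 4 the neighborhood is 001; the next row has 1 there.

1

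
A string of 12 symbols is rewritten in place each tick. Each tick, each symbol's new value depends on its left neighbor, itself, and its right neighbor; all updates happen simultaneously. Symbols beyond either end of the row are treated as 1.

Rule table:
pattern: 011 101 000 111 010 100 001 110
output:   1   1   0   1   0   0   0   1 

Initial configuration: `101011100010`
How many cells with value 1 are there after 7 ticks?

110111100001
111111100001
111111100001  (fixed point — unchanged through tick 7)
count of 1: 8

8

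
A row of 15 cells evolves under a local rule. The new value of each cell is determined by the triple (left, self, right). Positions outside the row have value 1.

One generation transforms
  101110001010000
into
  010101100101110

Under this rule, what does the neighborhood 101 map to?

1

At position 1 the neighborhood is 101; the next row has 1 there.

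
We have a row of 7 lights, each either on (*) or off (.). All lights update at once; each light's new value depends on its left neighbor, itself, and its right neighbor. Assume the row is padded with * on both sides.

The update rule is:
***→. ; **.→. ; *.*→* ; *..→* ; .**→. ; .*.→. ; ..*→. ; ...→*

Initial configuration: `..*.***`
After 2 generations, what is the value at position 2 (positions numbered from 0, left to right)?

*..*...
.*..**.
position 2 holds .

.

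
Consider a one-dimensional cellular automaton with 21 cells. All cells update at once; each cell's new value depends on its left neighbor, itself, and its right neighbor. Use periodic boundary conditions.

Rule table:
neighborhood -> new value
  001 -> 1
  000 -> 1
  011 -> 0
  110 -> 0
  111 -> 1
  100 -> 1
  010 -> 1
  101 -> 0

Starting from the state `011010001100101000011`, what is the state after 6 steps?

000011110011101111100
111101101101000111011
111000000001111010001
110111111110110011110
000011111100001101100
111101111011110000011

111101111011110000011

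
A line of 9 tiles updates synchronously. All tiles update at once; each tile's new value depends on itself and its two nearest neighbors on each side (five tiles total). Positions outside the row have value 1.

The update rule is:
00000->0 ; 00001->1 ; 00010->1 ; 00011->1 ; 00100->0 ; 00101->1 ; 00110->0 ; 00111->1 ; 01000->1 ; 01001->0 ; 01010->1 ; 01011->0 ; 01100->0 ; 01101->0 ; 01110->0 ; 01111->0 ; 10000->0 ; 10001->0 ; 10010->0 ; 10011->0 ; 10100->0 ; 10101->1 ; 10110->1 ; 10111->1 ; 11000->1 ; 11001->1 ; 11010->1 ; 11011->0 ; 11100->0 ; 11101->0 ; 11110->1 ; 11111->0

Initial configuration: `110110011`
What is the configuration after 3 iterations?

iteration 1: 100101010
iteration 2: 010111110
iteration 3: 110100100

110100100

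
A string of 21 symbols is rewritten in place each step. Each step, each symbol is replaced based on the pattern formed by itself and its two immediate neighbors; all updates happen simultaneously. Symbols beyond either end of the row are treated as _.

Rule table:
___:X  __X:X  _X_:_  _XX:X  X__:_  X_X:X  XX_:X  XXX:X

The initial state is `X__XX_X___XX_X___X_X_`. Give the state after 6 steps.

XXXXXXXXXXXXXXXXXXXX_

__XXXX__XXXXX__XX_X__
XXXXXX_XXXXXX_XXXX__X
XXXXXXXXXXXXXXXXXX_X_
XXXXXXXXXXXXXXXXXXX__
XXXXXXXXXXXXXXXXXXX_X
XXXXXXXXXXXXXXXXXXXX_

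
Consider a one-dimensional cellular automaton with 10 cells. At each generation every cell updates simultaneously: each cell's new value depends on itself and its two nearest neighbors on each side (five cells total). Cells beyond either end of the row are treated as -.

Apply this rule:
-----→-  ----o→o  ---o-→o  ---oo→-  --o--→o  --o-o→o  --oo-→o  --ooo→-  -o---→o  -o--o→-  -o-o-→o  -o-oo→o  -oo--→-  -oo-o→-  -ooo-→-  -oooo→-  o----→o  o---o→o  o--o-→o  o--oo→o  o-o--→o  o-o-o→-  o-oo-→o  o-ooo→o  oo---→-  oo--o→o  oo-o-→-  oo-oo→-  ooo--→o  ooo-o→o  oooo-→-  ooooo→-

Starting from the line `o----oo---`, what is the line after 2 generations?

generation 1: oooo-o--o-
generation 2: ---o-o-ooo

---o-o-ooo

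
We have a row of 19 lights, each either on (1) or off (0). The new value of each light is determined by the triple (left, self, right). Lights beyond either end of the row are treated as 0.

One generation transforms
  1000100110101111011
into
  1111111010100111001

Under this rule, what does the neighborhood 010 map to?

1

At position 0 the neighborhood is 010; the next row has 1 there.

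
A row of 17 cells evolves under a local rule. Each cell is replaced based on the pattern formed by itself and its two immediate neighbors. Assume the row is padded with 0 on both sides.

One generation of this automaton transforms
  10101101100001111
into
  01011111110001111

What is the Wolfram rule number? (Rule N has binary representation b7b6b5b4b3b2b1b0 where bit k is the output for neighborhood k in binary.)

248

position 14: 111 → 1  (bit 7 = 1)
position 5: 110 → 1  (bit 6 = 1)
position 1: 101 → 1  (bit 5 = 1)
position 9: 100 → 1  (bit 4 = 1)
position 4: 011 → 1  (bit 3 = 1)
position 0: 010 → 0  (bit 2 = 0)
position 12: 001 → 0  (bit 1 = 0)
position 10: 000 → 0  (bit 0 = 0)
bits b7..b0 = 11111000 = 248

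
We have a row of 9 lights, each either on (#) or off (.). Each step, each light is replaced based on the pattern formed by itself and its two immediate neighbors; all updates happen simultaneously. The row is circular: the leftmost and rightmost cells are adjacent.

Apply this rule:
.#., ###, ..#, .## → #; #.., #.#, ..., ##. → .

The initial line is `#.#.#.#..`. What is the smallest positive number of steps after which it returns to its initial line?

step 1: #.#.#.#.#
step 2: ..#.#.#.#
step 3: .##.#.#.#
step 4: .#..#.#.#
step 5: .#.##.#.#
step 6: .#.#..#.#
step 7: .#.#.##.#
step 8: .#.#.#..#
step 9: .#.#.#.##
step 10: .#.#.#.#.
step 11: ##.#.#.#.
step 12: #..#.#.#.
step 13: #.##.#.#.
step 14: #.#..#.#.
step 15: #.#.##.#.
step 16: #.#.#..#.
step 17: #.#.#.##.
step 18: #.#.#.#..

18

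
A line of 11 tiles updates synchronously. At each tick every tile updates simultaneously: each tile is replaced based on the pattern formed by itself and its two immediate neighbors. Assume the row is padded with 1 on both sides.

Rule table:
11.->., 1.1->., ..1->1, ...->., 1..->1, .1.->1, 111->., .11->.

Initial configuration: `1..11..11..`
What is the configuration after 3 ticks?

.11..11..11
...11..11..
1.1..11..11

1.1..11..11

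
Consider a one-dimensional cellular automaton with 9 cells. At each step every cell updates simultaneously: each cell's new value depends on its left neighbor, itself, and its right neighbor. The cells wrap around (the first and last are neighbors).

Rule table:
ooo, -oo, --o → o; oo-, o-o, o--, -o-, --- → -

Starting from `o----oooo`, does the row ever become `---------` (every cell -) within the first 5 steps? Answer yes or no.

----ooooo
---ooooo-
--ooooo--
-ooooo---
ooooo----
step 5 is ooooo----, still not uniform -

no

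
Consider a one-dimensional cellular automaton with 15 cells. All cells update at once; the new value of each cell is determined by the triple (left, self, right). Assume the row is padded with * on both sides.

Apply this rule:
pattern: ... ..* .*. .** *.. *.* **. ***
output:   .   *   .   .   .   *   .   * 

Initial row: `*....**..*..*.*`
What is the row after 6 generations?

....*...*..*.*.
...*...*..*.*.*
..*...*..*.*.*.
.*...*..*.*.*.*
*...*..*.*.*.*.
...*..*.*.*.*.*

...*..*.*.*.*.*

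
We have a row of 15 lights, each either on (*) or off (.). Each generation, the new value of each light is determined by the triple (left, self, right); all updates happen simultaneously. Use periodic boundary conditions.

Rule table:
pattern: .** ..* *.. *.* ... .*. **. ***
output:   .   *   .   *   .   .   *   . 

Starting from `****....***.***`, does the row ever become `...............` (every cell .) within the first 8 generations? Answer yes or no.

...*...*..**...
..*...*..*.*...
.*...*..*.*....
*...*..*.*.....
...*..*.*.....*
..*..*.*.....*.
.*..*.*.....*..
*..*.*.....*...
generation 8 is *..*.*.....*..., still not uniform .

no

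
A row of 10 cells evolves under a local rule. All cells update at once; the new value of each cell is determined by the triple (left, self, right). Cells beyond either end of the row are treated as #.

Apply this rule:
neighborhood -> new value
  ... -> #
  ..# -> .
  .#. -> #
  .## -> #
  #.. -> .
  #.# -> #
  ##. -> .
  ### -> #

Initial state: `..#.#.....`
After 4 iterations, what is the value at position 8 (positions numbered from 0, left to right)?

#

..###.###.
..##.###.#
..#.###.##
..####.###
position 8 holds #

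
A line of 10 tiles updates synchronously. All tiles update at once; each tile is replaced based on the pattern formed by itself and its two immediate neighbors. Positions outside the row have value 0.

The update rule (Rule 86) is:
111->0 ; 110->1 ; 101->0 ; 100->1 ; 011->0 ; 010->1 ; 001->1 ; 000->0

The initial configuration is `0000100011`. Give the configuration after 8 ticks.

0001110101
0010010101
0111110101
1000010101
1100110101
0111010101
1001010101
1111010101

1111010101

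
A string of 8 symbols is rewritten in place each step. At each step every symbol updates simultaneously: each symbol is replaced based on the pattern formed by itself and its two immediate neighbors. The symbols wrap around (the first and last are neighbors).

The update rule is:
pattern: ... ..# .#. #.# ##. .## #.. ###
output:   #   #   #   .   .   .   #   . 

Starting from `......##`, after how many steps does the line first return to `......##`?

step 1: ######..
step 2: ......##

2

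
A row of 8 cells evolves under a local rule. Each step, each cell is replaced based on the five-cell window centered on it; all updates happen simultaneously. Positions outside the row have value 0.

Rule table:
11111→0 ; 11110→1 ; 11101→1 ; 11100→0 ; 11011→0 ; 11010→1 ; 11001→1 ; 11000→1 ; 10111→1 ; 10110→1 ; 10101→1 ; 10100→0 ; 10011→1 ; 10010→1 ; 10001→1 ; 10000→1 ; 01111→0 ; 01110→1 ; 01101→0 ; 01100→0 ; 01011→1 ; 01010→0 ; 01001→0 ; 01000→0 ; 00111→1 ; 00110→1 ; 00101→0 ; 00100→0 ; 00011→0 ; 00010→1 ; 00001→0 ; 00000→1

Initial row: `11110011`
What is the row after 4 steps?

01011101

step 1: 10101110
step 2: 00111101
step 3: 00101110
step 4: 01011101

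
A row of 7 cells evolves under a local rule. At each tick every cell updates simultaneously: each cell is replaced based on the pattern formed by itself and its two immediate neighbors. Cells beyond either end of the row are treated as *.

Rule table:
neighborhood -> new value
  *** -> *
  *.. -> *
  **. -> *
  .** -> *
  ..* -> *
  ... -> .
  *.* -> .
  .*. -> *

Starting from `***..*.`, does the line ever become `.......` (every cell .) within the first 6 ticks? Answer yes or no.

no

******.
******.  (fixed point — unchanged through tick 6)
tick 6 is ******., still not uniform .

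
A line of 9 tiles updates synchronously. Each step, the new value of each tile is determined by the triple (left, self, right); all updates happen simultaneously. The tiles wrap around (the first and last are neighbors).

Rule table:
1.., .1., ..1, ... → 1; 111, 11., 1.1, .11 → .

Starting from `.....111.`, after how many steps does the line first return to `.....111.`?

11111...1
.....111.

2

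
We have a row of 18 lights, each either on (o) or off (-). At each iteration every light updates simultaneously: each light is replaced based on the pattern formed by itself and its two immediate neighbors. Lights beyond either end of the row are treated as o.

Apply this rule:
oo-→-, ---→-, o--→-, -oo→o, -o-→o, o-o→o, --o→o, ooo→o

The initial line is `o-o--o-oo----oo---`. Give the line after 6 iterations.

-oo-oooo----oo---o
oo-oooo----oo---oo
o-oooo----oo---ooo
-oooo----oo---oooo
oooo----oo---ooooo
ooo----oo---oooooo

ooo----oo---oooooo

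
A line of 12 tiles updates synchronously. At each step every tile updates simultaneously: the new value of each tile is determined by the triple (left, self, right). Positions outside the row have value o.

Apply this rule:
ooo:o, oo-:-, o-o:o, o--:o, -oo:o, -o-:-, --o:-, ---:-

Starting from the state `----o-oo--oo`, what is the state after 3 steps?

o----oo-o-oo
-o---o-o-ooo
o-o---o-oooo

o-o---o-oooo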